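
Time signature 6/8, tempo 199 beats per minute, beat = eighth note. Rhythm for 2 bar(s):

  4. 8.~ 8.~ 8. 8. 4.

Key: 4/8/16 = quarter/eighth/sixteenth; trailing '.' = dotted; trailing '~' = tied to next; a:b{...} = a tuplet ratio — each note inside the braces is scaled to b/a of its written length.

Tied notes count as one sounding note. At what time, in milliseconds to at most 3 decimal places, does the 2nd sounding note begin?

note 2 onset = 3b = 904.523ms

1. 0.0ms @ 0 + 904.523ms (3)
2. 904.523ms @ 3 + 1356.784ms (9/2)
3. 2261.307ms @ 15/2 + 452.261ms (3/2)
4. 2713.568ms @ 9 + 904.523ms (3)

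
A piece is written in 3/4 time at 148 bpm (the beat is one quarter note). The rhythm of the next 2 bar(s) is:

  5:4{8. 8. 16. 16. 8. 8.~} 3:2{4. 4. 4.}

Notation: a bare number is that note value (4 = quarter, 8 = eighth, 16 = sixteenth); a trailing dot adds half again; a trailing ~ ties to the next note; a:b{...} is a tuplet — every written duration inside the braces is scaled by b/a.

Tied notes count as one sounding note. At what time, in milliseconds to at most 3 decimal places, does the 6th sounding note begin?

note 6 onset = 12/5b = 972.973ms

1. 0.0ms @ 0 + 243.243ms (3/5)
2. 243.243ms @ 3/5 + 243.243ms (3/5)
3. 486.486ms @ 6/5 + 121.622ms (3/10)
4. 608.108ms @ 3/2 + 121.622ms (3/10)
5. 729.73ms @ 9/5 + 243.243ms (3/5)
6. 972.973ms @ 12/5 + 648.649ms (8/5)
7. 1621.622ms @ 4 + 405.405ms (1)
8. 2027.027ms @ 5 + 405.405ms (1)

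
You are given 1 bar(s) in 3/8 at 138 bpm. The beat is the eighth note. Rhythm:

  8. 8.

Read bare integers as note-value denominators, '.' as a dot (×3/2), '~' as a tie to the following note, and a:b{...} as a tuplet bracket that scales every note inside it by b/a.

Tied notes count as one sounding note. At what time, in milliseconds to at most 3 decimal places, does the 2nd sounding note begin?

note 2 onset = 3/2b = 652.174ms

1. 0.0ms @ 0 + 652.174ms (3/2)
2. 652.174ms @ 3/2 + 652.174ms (3/2)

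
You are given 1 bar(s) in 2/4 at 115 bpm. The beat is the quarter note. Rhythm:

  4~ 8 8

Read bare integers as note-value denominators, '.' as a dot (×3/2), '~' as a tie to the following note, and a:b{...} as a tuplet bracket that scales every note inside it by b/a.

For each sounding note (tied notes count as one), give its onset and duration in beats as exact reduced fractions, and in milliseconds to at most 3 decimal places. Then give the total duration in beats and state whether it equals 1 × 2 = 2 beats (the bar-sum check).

1) 0.0ms=0b +782.609ms=3/2b
2) 782.609ms=3/2b +260.87ms=1/2b
Σ=2b of 2 (115bpm 2/4) — PASS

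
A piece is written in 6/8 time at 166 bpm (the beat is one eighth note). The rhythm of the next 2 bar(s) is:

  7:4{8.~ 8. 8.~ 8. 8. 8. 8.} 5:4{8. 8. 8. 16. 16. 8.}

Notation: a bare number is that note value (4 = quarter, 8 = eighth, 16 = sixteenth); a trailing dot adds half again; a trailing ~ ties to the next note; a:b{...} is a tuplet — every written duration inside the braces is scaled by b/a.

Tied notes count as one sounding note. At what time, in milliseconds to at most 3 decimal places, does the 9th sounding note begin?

1. 0.0ms @ 0 + 619.621ms (12/7)
2. 619.621ms @ 12/7 + 619.621ms (12/7)
3. 1239.243ms @ 24/7 + 309.811ms (6/7)
4. 1549.053ms @ 30/7 + 309.811ms (6/7)
5. 1858.864ms @ 36/7 + 309.811ms (6/7)
6. 2168.675ms @ 6 + 433.735ms (6/5)
7. 2602.41ms @ 36/5 + 433.735ms (6/5)
8. 3036.145ms @ 42/5 + 433.735ms (6/5)
9. 3469.88ms @ 48/5 + 216.867ms (3/5)
10. 3686.747ms @ 51/5 + 216.867ms (3/5)
11. 3903.614ms @ 54/5 + 433.735ms (6/5)

note 9 onset = 48/5b = 3469.88ms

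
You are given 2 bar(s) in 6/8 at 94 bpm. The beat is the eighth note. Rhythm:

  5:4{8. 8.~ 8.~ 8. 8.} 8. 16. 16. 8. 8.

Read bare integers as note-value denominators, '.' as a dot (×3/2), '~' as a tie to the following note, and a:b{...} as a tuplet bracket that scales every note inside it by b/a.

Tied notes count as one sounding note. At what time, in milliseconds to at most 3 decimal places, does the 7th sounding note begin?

note 7 onset = 9b = 5744.681ms

1. 0.0ms @ 0 + 765.957ms (6/5)
2. 765.957ms @ 6/5 + 2297.872ms (18/5)
3. 3063.83ms @ 24/5 + 765.957ms (6/5)
4. 3829.787ms @ 6 + 957.447ms (3/2)
5. 4787.234ms @ 15/2 + 478.723ms (3/4)
6. 5265.957ms @ 33/4 + 478.723ms (3/4)
7. 5744.681ms @ 9 + 957.447ms (3/2)
8. 6702.128ms @ 21/2 + 957.447ms (3/2)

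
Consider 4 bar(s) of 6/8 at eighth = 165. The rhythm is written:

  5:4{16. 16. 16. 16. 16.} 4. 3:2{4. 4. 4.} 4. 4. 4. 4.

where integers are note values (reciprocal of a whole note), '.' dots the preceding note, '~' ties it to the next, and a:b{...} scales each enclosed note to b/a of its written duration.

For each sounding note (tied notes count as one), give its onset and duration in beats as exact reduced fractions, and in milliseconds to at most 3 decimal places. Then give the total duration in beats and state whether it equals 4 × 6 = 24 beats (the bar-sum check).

1) 0.0ms=0b +218.182ms=3/5b
2) 218.182ms=3/5b +218.182ms=3/5b
3) 436.364ms=6/5b +218.182ms=3/5b
4) 654.545ms=9/5b +218.182ms=3/5b
5) 872.727ms=12/5b +218.182ms=3/5b
6) 1090.909ms=3b +1090.909ms=3b
7) 2181.818ms=6b +727.273ms=2b
8) 2909.091ms=8b +727.273ms=2b
9) 3636.364ms=10b +727.273ms=2b
10) 4363.636ms=12b +1090.909ms=3b
11) 5454.545ms=15b +1090.909ms=3b
12) 6545.455ms=18b +1090.909ms=3b
13) 7636.364ms=21b +1090.909ms=3b
Σ=24b of 24 (165bpm 6/8) — PASS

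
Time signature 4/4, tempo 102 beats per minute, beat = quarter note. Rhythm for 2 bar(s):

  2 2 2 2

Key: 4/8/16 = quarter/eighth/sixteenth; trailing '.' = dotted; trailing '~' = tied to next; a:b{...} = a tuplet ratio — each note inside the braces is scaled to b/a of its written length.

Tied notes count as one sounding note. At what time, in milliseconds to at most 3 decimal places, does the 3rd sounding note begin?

note 3 onset = 4b = 2352.941ms

1. 0.0ms @ 0 + 1176.471ms (2)
2. 1176.471ms @ 2 + 1176.471ms (2)
3. 2352.941ms @ 4 + 1176.471ms (2)
4. 3529.412ms @ 6 + 1176.471ms (2)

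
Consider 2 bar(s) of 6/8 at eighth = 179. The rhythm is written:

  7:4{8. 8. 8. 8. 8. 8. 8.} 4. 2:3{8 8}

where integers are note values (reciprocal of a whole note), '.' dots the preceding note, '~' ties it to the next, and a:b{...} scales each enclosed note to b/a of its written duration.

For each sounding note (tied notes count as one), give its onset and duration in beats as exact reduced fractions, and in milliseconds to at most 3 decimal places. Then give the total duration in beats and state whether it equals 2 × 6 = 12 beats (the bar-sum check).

1) 0.0ms=0b +287.31ms=6/7b
2) 287.31ms=6/7b +287.31ms=6/7b
3) 574.621ms=12/7b +287.31ms=6/7b
4) 861.931ms=18/7b +287.31ms=6/7b
5) 1149.242ms=24/7b +287.31ms=6/7b
6) 1436.552ms=30/7b +287.31ms=6/7b
7) 1723.863ms=36/7b +287.31ms=6/7b
8) 2011.173ms=6b +1005.587ms=3b
9) 3016.76ms=9b +502.793ms=3/2b
10) 3519.553ms=21/2b +502.793ms=3/2b
Σ=12b of 12 (179bpm 6/8) — PASS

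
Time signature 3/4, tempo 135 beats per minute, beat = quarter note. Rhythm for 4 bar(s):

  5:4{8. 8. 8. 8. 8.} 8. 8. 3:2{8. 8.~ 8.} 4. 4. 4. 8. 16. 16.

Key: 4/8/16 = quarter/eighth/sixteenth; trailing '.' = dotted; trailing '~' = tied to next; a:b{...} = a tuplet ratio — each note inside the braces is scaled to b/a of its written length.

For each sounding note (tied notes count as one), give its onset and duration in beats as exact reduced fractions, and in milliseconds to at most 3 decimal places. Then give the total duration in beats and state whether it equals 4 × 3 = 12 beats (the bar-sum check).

1) 0.0ms=0b +266.667ms=3/5b
2) 266.667ms=3/5b +266.667ms=3/5b
3) 533.333ms=6/5b +266.667ms=3/5b
4) 800.0ms=9/5b +266.667ms=3/5b
5) 1066.667ms=12/5b +266.667ms=3/5b
6) 1333.333ms=3b +333.333ms=3/4b
7) 1666.667ms=15/4b +333.333ms=3/4b
8) 2000.0ms=9/2b +222.222ms=1/2b
9) 2222.222ms=5b +444.444ms=1b
10) 2666.667ms=6b +666.667ms=3/2b
11) 3333.333ms=15/2b +666.667ms=3/2b
12) 4000.0ms=9b +666.667ms=3/2b
13) 4666.667ms=21/2b +333.333ms=3/4b
14) 5000.0ms=45/4b +166.667ms=3/8b
15) 5166.667ms=93/8b +166.667ms=3/8b
Σ=12b of 12 (135bpm 3/4) — PASS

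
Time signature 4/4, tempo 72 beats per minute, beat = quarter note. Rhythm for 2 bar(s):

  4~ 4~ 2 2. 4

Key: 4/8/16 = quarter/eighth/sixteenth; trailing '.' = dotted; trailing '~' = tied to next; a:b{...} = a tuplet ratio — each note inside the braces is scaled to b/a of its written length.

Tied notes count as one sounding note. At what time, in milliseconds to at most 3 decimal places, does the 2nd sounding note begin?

1. 0.0ms @ 0 + 3333.333ms (4)
2. 3333.333ms @ 4 + 2500.0ms (3)
3. 5833.333ms @ 7 + 833.333ms (1)

note 2 onset = 4b = 3333.333ms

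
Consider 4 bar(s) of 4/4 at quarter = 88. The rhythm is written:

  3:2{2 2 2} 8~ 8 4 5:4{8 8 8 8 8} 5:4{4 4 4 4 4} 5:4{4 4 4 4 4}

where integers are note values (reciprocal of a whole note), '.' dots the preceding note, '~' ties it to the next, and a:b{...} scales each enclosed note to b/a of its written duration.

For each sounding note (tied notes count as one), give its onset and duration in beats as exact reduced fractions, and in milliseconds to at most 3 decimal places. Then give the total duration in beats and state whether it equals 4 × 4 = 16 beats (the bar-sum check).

1) 0.0ms=0b +909.091ms=4/3b
2) 909.091ms=4/3b +909.091ms=4/3b
3) 1818.182ms=8/3b +909.091ms=4/3b
4) 2727.273ms=4b +681.818ms=1b
5) 3409.091ms=5b +681.818ms=1b
6) 4090.909ms=6b +272.727ms=2/5b
7) 4363.636ms=32/5b +272.727ms=2/5b
8) 4636.364ms=34/5b +272.727ms=2/5b
9) 4909.091ms=36/5b +272.727ms=2/5b
10) 5181.818ms=38/5b +272.727ms=2/5b
11) 5454.545ms=8b +545.455ms=4/5b
12) 6000.0ms=44/5b +545.455ms=4/5b
13) 6545.455ms=48/5b +545.455ms=4/5b
14) 7090.909ms=52/5b +545.455ms=4/5b
15) 7636.364ms=56/5b +545.455ms=4/5b
16) 8181.818ms=12b +545.455ms=4/5b
17) 8727.273ms=64/5b +545.455ms=4/5b
18) 9272.727ms=68/5b +545.455ms=4/5b
19) 9818.182ms=72/5b +545.455ms=4/5b
20) 10363.636ms=76/5b +545.455ms=4/5b
Σ=16b of 16 (88bpm 4/4) — PASS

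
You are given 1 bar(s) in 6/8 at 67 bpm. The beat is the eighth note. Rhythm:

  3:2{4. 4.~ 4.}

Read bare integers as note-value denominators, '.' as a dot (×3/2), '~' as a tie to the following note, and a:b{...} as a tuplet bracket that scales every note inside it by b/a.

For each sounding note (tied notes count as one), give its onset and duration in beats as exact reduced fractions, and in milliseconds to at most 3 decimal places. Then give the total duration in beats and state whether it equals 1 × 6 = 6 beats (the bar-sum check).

1) 0.0ms=0b +1791.045ms=2b
2) 1791.045ms=2b +3582.09ms=4b
Σ=6b of 6 (67bpm 6/8) — PASS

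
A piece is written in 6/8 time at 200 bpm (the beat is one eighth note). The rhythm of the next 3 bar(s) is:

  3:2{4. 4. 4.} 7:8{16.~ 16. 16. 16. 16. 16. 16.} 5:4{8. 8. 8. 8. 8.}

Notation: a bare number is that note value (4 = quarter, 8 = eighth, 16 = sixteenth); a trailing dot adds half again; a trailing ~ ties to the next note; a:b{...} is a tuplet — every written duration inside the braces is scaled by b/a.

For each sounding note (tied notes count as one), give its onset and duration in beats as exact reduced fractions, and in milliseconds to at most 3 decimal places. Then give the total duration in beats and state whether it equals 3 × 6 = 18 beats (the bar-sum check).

1) 0.0ms=0b +600.0ms=2b
2) 600.0ms=2b +600.0ms=2b
3) 1200.0ms=4b +600.0ms=2b
4) 1800.0ms=6b +514.286ms=12/7b
5) 2314.286ms=54/7b +257.143ms=6/7b
6) 2571.429ms=60/7b +257.143ms=6/7b
7) 2828.571ms=66/7b +257.143ms=6/7b
8) 3085.714ms=72/7b +257.143ms=6/7b
9) 3342.857ms=78/7b +257.143ms=6/7b
10) 3600.0ms=12b +360.0ms=6/5b
11) 3960.0ms=66/5b +360.0ms=6/5b
12) 4320.0ms=72/5b +360.0ms=6/5b
13) 4680.0ms=78/5b +360.0ms=6/5b
14) 5040.0ms=84/5b +360.0ms=6/5b
Σ=18b of 18 (200bpm 6/8) — PASS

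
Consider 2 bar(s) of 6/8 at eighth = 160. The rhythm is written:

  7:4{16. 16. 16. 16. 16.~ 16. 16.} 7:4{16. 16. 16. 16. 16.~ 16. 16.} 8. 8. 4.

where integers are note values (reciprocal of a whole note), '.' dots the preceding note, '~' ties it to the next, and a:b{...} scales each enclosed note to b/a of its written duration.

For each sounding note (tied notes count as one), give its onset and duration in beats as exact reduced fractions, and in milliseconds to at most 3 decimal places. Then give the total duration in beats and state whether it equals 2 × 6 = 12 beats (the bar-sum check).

1) 0.0ms=0b +160.714ms=3/7b
2) 160.714ms=3/7b +160.714ms=3/7b
3) 321.429ms=6/7b +160.714ms=3/7b
4) 482.143ms=9/7b +160.714ms=3/7b
5) 642.857ms=12/7b +321.429ms=6/7b
6) 964.286ms=18/7b +160.714ms=3/7b
7) 1125.0ms=3b +160.714ms=3/7b
8) 1285.714ms=24/7b +160.714ms=3/7b
9) 1446.429ms=27/7b +160.714ms=3/7b
10) 1607.143ms=30/7b +160.714ms=3/7b
11) 1767.857ms=33/7b +321.429ms=6/7b
12) 2089.286ms=39/7b +160.714ms=3/7b
13) 2250.0ms=6b +562.5ms=3/2b
14) 2812.5ms=15/2b +562.5ms=3/2b
15) 3375.0ms=9b +1125.0ms=3b
Σ=12b of 12 (160bpm 6/8) — PASS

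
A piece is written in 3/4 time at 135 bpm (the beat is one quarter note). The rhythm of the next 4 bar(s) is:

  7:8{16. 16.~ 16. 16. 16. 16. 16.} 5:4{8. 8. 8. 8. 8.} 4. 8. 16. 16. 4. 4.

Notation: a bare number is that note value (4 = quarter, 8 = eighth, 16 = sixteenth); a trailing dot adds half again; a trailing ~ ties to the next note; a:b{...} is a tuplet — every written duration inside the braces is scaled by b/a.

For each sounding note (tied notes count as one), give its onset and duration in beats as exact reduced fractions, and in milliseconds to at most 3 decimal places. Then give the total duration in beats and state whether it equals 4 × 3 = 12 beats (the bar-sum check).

1) 0.0ms=0b +190.476ms=3/7b
2) 190.476ms=3/7b +380.952ms=6/7b
3) 571.429ms=9/7b +190.476ms=3/7b
4) 761.905ms=12/7b +190.476ms=3/7b
5) 952.381ms=15/7b +190.476ms=3/7b
6) 1142.857ms=18/7b +190.476ms=3/7b
7) 1333.333ms=3b +266.667ms=3/5b
8) 1600.0ms=18/5b +266.667ms=3/5b
9) 1866.667ms=21/5b +266.667ms=3/5b
10) 2133.333ms=24/5b +266.667ms=3/5b
11) 2400.0ms=27/5b +266.667ms=3/5b
12) 2666.667ms=6b +666.667ms=3/2b
13) 3333.333ms=15/2b +333.333ms=3/4b
14) 3666.667ms=33/4b +166.667ms=3/8b
15) 3833.333ms=69/8b +166.667ms=3/8b
16) 4000.0ms=9b +666.667ms=3/2b
17) 4666.667ms=21/2b +666.667ms=3/2b
Σ=12b of 12 (135bpm 3/4) — PASS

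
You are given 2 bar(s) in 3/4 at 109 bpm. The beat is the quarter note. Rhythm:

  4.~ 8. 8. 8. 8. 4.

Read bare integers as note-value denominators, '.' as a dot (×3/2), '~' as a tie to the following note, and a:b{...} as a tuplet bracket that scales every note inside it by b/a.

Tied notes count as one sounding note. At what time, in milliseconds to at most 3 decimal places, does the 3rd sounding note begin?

1. 0.0ms @ 0 + 1238.532ms (9/4)
2. 1238.532ms @ 9/4 + 412.844ms (3/4)
3. 1651.376ms @ 3 + 412.844ms (3/4)
4. 2064.22ms @ 15/4 + 412.844ms (3/4)
5. 2477.064ms @ 9/2 + 825.688ms (3/2)

note 3 onset = 3b = 1651.376ms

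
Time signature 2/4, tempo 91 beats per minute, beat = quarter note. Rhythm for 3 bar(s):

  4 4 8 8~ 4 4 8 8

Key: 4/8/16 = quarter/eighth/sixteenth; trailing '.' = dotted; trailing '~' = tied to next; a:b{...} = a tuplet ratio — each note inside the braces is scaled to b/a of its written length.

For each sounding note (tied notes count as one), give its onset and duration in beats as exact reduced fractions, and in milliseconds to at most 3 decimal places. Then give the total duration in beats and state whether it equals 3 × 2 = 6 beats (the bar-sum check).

1) 0.0ms=0b +659.341ms=1b
2) 659.341ms=1b +659.341ms=1b
3) 1318.681ms=2b +329.67ms=1/2b
4) 1648.352ms=5/2b +989.011ms=3/2b
5) 2637.363ms=4b +659.341ms=1b
6) 3296.703ms=5b +329.67ms=1/2b
7) 3626.374ms=11/2b +329.67ms=1/2b
Σ=6b of 6 (91bpm 2/4) — PASS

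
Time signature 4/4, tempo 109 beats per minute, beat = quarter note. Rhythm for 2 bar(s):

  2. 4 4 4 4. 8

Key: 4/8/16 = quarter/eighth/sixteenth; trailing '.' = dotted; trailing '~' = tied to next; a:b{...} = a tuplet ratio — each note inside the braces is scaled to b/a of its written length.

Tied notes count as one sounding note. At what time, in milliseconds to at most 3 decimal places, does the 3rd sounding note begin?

1. 0.0ms @ 0 + 1651.376ms (3)
2. 1651.376ms @ 3 + 550.459ms (1)
3. 2201.835ms @ 4 + 550.459ms (1)
4. 2752.294ms @ 5 + 550.459ms (1)
5. 3302.752ms @ 6 + 825.688ms (3/2)
6. 4128.44ms @ 15/2 + 275.229ms (1/2)

note 3 onset = 4b = 2201.835ms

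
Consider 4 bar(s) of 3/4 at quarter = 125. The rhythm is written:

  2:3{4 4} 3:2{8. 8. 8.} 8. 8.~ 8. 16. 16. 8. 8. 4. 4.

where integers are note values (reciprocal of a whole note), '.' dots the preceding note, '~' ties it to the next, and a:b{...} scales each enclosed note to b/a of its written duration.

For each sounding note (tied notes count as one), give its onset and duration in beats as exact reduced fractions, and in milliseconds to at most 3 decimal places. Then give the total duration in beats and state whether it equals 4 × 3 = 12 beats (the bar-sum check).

1) 0.0ms=0b +720.0ms=3/2b
2) 720.0ms=3/2b +720.0ms=3/2b
3) 1440.0ms=3b +240.0ms=1/2b
4) 1680.0ms=7/2b +240.0ms=1/2b
5) 1920.0ms=4b +240.0ms=1/2b
6) 2160.0ms=9/2b +360.0ms=3/4b
7) 2520.0ms=21/4b +720.0ms=3/2b
8) 3240.0ms=27/4b +180.0ms=3/8b
9) 3420.0ms=57/8b +180.0ms=3/8b
10) 3600.0ms=15/2b +360.0ms=3/4b
11) 3960.0ms=33/4b +360.0ms=3/4b
12) 4320.0ms=9b +720.0ms=3/2b
13) 5040.0ms=21/2b +720.0ms=3/2b
Σ=12b of 12 (125bpm 3/4) — PASS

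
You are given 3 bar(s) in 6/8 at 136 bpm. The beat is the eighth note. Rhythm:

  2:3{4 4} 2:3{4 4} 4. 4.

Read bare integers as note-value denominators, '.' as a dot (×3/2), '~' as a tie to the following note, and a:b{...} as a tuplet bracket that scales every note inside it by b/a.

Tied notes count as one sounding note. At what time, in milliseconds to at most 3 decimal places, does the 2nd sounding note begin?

1. 0.0ms @ 0 + 1323.529ms (3)
2. 1323.529ms @ 3 + 1323.529ms (3)
3. 2647.059ms @ 6 + 1323.529ms (3)
4. 3970.588ms @ 9 + 1323.529ms (3)
5. 5294.118ms @ 12 + 1323.529ms (3)
6. 6617.647ms @ 15 + 1323.529ms (3)

note 2 onset = 3b = 1323.529ms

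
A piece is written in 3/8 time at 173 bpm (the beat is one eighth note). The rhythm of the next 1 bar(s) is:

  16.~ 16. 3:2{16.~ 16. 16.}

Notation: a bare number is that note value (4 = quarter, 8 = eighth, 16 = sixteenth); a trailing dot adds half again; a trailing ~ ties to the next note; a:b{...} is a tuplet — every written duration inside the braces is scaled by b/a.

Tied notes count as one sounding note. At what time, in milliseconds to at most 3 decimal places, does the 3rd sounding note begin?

note 3 onset = 5/2b = 867.052ms

1. 0.0ms @ 0 + 520.231ms (3/2)
2. 520.231ms @ 3/2 + 346.821ms (1)
3. 867.052ms @ 5/2 + 173.41ms (1/2)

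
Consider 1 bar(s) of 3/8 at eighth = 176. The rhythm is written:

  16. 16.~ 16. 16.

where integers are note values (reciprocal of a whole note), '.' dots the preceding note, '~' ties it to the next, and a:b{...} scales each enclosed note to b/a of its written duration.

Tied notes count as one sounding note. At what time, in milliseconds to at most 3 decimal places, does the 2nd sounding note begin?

1. 0.0ms @ 0 + 255.682ms (3/4)
2. 255.682ms @ 3/4 + 511.364ms (3/2)
3. 767.045ms @ 9/4 + 255.682ms (3/4)

note 2 onset = 3/4b = 255.682ms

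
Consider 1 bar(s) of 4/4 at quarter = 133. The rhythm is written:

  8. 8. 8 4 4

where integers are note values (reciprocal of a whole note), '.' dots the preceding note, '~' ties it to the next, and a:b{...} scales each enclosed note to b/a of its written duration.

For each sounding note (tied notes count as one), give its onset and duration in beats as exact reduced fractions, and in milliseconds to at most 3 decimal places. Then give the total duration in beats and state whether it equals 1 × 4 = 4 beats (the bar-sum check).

1) 0.0ms=0b +338.346ms=3/4b
2) 338.346ms=3/4b +338.346ms=3/4b
3) 676.692ms=3/2b +225.564ms=1/2b
4) 902.256ms=2b +451.128ms=1b
5) 1353.383ms=3b +451.128ms=1b
Σ=4b of 4 (133bpm 4/4) — PASS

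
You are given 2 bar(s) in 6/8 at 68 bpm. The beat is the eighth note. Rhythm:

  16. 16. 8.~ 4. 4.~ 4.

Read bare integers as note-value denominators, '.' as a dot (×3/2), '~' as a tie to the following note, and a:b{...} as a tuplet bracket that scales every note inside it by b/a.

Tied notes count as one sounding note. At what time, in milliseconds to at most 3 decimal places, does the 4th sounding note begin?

1. 0.0ms @ 0 + 661.765ms (3/4)
2. 661.765ms @ 3/4 + 661.765ms (3/4)
3. 1323.529ms @ 3/2 + 3970.588ms (9/2)
4. 5294.118ms @ 6 + 5294.118ms (6)

note 4 onset = 6b = 5294.118ms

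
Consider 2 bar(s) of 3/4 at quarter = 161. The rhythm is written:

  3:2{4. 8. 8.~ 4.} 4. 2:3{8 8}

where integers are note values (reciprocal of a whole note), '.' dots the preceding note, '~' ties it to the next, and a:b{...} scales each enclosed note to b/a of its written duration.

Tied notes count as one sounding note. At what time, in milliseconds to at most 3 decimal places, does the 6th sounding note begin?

note 6 onset = 21/4b = 1956.522ms

1. 0.0ms @ 0 + 372.671ms (1)
2. 372.671ms @ 1 + 186.335ms (1/2)
3. 559.006ms @ 3/2 + 559.006ms (3/2)
4. 1118.012ms @ 3 + 559.006ms (3/2)
5. 1677.019ms @ 9/2 + 279.503ms (3/4)
6. 1956.522ms @ 21/4 + 279.503ms (3/4)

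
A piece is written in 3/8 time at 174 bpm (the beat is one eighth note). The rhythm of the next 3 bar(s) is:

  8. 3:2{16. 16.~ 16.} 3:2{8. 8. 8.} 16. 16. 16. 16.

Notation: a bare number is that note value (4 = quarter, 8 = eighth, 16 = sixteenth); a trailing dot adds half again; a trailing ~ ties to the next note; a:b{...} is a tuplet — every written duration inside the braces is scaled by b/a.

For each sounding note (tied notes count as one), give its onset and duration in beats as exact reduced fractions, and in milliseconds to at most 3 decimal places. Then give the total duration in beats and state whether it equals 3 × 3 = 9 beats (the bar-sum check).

1) 0.0ms=0b +517.241ms=3/2b
2) 517.241ms=3/2b +172.414ms=1/2b
3) 689.655ms=2b +344.828ms=1b
4) 1034.483ms=3b +344.828ms=1b
5) 1379.31ms=4b +344.828ms=1b
6) 1724.138ms=5b +344.828ms=1b
7) 2068.966ms=6b +258.621ms=3/4b
8) 2327.586ms=27/4b +258.621ms=3/4b
9) 2586.207ms=15/2b +258.621ms=3/4b
10) 2844.828ms=33/4b +258.621ms=3/4b
Σ=9b of 9 (174bpm 3/8) — PASS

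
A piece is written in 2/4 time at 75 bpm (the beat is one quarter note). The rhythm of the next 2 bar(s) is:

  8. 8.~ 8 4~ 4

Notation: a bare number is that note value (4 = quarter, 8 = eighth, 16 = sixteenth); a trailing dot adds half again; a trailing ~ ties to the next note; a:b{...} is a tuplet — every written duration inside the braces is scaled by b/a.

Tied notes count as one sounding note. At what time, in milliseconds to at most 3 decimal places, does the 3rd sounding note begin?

1. 0.0ms @ 0 + 600.0ms (3/4)
2. 600.0ms @ 3/4 + 1000.0ms (5/4)
3. 1600.0ms @ 2 + 1600.0ms (2)

note 3 onset = 2b = 1600.0ms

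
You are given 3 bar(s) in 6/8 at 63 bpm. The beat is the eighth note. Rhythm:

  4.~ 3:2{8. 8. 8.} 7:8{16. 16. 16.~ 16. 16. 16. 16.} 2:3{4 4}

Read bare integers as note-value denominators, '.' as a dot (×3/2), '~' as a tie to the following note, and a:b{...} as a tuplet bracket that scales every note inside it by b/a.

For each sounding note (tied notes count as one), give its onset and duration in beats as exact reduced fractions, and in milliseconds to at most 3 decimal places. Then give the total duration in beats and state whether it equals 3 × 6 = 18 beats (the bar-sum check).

1) 0.0ms=0b +3809.524ms=4b
2) 3809.524ms=4b +952.381ms=1b
3) 4761.905ms=5b +952.381ms=1b
4) 5714.286ms=6b +816.327ms=6/7b
5) 6530.612ms=48/7b +816.327ms=6/7b
6) 7346.939ms=54/7b +1632.653ms=12/7b
7) 8979.592ms=66/7b +816.327ms=6/7b
8) 9795.918ms=72/7b +816.327ms=6/7b
9) 10612.245ms=78/7b +816.327ms=6/7b
10) 11428.571ms=12b +2857.143ms=3b
11) 14285.714ms=15b +2857.143ms=3b
Σ=18b of 18 (63bpm 6/8) — PASS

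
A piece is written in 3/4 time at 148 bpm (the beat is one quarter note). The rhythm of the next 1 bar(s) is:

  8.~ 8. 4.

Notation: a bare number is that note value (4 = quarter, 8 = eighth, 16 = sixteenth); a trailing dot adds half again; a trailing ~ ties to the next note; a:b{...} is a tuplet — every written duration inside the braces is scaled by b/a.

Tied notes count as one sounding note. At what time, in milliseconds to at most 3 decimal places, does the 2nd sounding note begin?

note 2 onset = 3/2b = 608.108ms

1. 0.0ms @ 0 + 608.108ms (3/2)
2. 608.108ms @ 3/2 + 608.108ms (3/2)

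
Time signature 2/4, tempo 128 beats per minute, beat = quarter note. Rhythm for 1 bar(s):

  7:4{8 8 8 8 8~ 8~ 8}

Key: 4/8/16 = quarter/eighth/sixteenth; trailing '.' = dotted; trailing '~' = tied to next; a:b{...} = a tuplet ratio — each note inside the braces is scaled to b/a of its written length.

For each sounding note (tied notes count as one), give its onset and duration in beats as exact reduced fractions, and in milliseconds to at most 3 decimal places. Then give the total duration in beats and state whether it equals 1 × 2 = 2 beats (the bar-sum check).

1) 0.0ms=0b +133.929ms=2/7b
2) 133.929ms=2/7b +133.929ms=2/7b
3) 267.857ms=4/7b +133.929ms=2/7b
4) 401.786ms=6/7b +133.929ms=2/7b
5) 535.714ms=8/7b +401.786ms=6/7b
Σ=2b of 2 (128bpm 2/4) — PASS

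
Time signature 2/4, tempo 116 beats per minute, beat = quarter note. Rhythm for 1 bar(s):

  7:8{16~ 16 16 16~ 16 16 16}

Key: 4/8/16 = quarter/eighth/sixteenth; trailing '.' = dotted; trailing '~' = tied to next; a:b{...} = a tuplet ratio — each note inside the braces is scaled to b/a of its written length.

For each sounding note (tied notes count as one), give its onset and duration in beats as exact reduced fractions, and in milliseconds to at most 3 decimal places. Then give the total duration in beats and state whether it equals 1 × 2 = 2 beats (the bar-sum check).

1) 0.0ms=0b +295.567ms=4/7b
2) 295.567ms=4/7b +147.783ms=2/7b
3) 443.35ms=6/7b +295.567ms=4/7b
4) 738.916ms=10/7b +147.783ms=2/7b
5) 886.7ms=12/7b +147.783ms=2/7b
Σ=2b of 2 (116bpm 2/4) — PASS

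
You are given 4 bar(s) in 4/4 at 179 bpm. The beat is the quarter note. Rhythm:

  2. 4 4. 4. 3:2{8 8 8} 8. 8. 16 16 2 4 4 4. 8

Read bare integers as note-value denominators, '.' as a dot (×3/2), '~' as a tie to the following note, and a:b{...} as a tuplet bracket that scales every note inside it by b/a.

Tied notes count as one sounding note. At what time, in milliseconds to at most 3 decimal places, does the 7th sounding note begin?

1. 0.0ms @ 0 + 1005.587ms (3)
2. 1005.587ms @ 3 + 335.196ms (1)
3. 1340.782ms @ 4 + 502.793ms (3/2)
4. 1843.575ms @ 11/2 + 502.793ms (3/2)
5. 2346.369ms @ 7 + 111.732ms (1/3)
6. 2458.101ms @ 22/3 + 111.732ms (1/3)
7. 2569.832ms @ 23/3 + 111.732ms (1/3)
8. 2681.564ms @ 8 + 251.397ms (3/4)
9. 2932.961ms @ 35/4 + 251.397ms (3/4)
10. 3184.358ms @ 19/2 + 83.799ms (1/4)
11. 3268.156ms @ 39/4 + 83.799ms (1/4)
12. 3351.955ms @ 10 + 670.391ms (2)
13. 4022.346ms @ 12 + 335.196ms (1)
14. 4357.542ms @ 13 + 335.196ms (1)
15. 4692.737ms @ 14 + 502.793ms (3/2)
16. 5195.531ms @ 31/2 + 167.598ms (1/2)

note 7 onset = 23/3b = 2569.832ms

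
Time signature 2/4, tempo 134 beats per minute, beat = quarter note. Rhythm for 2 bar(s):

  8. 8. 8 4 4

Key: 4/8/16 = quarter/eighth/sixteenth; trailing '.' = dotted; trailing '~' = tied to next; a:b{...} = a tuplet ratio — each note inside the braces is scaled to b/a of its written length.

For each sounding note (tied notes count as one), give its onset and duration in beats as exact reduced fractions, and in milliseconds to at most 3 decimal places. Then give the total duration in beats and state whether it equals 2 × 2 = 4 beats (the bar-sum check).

1) 0.0ms=0b +335.821ms=3/4b
2) 335.821ms=3/4b +335.821ms=3/4b
3) 671.642ms=3/2b +223.881ms=1/2b
4) 895.522ms=2b +447.761ms=1b
5) 1343.284ms=3b +447.761ms=1b
Σ=4b of 4 (134bpm 2/4) — PASS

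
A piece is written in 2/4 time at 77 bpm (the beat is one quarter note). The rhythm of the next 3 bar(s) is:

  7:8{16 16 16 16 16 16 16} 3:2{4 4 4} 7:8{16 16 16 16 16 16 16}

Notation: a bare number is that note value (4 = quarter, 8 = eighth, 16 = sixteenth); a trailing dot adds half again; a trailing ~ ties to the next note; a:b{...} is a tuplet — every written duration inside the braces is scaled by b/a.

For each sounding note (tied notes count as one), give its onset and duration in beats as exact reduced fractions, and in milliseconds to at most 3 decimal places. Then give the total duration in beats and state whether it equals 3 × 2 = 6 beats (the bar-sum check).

1) 0.0ms=0b +222.635ms=2/7b
2) 222.635ms=2/7b +222.635ms=2/7b
3) 445.269ms=4/7b +222.635ms=2/7b
4) 667.904ms=6/7b +222.635ms=2/7b
5) 890.538ms=8/7b +222.635ms=2/7b
6) 1113.173ms=10/7b +222.635ms=2/7b
7) 1335.807ms=12/7b +222.635ms=2/7b
8) 1558.442ms=2b +519.481ms=2/3b
9) 2077.922ms=8/3b +519.481ms=2/3b
10) 2597.403ms=10/3b +519.481ms=2/3b
11) 3116.883ms=4b +222.635ms=2/7b
12) 3339.518ms=30/7b +222.635ms=2/7b
13) 3562.152ms=32/7b +222.635ms=2/7b
14) 3784.787ms=34/7b +222.635ms=2/7b
15) 4007.421ms=36/7b +222.635ms=2/7b
16) 4230.056ms=38/7b +222.635ms=2/7b
17) 4452.69ms=40/7b +222.635ms=2/7b
Σ=6b of 6 (77bpm 2/4) — PASS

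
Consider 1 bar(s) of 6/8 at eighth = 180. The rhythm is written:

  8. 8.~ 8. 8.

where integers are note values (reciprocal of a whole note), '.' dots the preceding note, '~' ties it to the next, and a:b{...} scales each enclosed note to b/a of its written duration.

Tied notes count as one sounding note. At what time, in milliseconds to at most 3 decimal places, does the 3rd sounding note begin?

1. 0.0ms @ 0 + 500.0ms (3/2)
2. 500.0ms @ 3/2 + 1000.0ms (3)
3. 1500.0ms @ 9/2 + 500.0ms (3/2)

note 3 onset = 9/2b = 1500.0ms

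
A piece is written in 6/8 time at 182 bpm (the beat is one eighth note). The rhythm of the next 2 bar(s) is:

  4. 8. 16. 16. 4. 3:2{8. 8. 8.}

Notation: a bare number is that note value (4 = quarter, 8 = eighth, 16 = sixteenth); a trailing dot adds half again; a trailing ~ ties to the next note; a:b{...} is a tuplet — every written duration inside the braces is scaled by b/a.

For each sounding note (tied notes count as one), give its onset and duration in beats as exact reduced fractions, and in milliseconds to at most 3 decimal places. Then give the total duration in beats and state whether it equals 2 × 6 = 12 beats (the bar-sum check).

1) 0.0ms=0b +989.011ms=3b
2) 989.011ms=3b +494.505ms=3/2b
3) 1483.516ms=9/2b +247.253ms=3/4b
4) 1730.769ms=21/4b +247.253ms=3/4b
5) 1978.022ms=6b +989.011ms=3b
6) 2967.033ms=9b +329.67ms=1b
7) 3296.703ms=10b +329.67ms=1b
8) 3626.374ms=11b +329.67ms=1b
Σ=12b of 12 (182bpm 6/8) — PASS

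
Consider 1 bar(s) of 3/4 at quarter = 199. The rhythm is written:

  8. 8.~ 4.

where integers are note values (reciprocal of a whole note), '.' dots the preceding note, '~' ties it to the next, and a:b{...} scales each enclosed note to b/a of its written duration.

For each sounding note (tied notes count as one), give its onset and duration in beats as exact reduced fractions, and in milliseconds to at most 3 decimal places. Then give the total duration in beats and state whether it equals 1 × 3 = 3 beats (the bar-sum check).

1) 0.0ms=0b +226.131ms=3/4b
2) 226.131ms=3/4b +678.392ms=9/4b
Σ=3b of 3 (199bpm 3/4) — PASS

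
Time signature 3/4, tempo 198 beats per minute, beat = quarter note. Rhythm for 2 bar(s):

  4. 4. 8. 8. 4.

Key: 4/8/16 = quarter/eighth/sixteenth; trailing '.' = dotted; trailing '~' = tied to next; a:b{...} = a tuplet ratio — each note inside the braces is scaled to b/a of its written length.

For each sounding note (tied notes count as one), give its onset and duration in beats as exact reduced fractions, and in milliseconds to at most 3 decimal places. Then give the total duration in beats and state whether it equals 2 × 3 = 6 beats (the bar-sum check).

1) 0.0ms=0b +454.545ms=3/2b
2) 454.545ms=3/2b +454.545ms=3/2b
3) 909.091ms=3b +227.273ms=3/4b
4) 1136.364ms=15/4b +227.273ms=3/4b
5) 1363.636ms=9/2b +454.545ms=3/2b
Σ=6b of 6 (198bpm 3/4) — PASS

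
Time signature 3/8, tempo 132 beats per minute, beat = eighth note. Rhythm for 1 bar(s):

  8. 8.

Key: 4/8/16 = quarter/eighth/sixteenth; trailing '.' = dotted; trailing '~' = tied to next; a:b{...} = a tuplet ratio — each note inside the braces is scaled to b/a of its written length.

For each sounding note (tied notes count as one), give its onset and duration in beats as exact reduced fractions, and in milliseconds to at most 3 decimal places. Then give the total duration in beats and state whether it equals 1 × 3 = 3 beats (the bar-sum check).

1) 0.0ms=0b +681.818ms=3/2b
2) 681.818ms=3/2b +681.818ms=3/2b
Σ=3b of 3 (132bpm 3/8) — PASS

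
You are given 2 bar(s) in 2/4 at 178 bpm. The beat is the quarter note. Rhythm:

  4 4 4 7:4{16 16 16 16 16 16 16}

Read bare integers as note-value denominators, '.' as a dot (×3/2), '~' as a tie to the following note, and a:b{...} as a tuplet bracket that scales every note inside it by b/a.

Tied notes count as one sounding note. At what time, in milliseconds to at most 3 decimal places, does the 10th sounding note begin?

1. 0.0ms @ 0 + 337.079ms (1)
2. 337.079ms @ 1 + 337.079ms (1)
3. 674.157ms @ 2 + 337.079ms (1)
4. 1011.236ms @ 3 + 48.154ms (1/7)
5. 1059.39ms @ 22/7 + 48.154ms (1/7)
6. 1107.544ms @ 23/7 + 48.154ms (1/7)
7. 1155.698ms @ 24/7 + 48.154ms (1/7)
8. 1203.852ms @ 25/7 + 48.154ms (1/7)
9. 1252.006ms @ 26/7 + 48.154ms (1/7)
10. 1300.161ms @ 27/7 + 48.154ms (1/7)

note 10 onset = 27/7b = 1300.161ms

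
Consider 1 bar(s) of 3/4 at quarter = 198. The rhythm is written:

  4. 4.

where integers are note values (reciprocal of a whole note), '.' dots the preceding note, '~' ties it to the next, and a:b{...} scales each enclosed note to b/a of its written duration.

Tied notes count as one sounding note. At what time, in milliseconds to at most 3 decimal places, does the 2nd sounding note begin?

note 2 onset = 3/2b = 454.545ms

1. 0.0ms @ 0 + 454.545ms (3/2)
2. 454.545ms @ 3/2 + 454.545ms (3/2)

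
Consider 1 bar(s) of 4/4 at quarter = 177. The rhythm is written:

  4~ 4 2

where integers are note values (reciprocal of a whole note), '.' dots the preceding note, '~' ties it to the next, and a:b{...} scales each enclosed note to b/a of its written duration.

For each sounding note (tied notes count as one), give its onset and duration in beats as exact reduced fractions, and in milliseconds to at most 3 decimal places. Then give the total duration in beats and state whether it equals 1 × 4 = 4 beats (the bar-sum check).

1) 0.0ms=0b +677.966ms=2b
2) 677.966ms=2b +677.966ms=2b
Σ=4b of 4 (177bpm 4/4) — PASS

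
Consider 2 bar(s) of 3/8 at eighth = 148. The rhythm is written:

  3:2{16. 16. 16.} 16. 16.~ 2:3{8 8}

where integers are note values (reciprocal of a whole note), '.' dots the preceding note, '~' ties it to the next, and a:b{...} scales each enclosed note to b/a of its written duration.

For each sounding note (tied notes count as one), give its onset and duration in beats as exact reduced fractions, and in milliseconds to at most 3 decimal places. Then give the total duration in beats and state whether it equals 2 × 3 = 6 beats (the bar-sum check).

1) 0.0ms=0b +202.703ms=1/2b
2) 202.703ms=1/2b +202.703ms=1/2b
3) 405.405ms=1b +202.703ms=1/2b
4) 608.108ms=3/2b +304.054ms=3/4b
5) 912.162ms=9/4b +912.162ms=9/4b
6) 1824.324ms=9/2b +608.108ms=3/2b
Σ=6b of 6 (148bpm 3/8) — PASS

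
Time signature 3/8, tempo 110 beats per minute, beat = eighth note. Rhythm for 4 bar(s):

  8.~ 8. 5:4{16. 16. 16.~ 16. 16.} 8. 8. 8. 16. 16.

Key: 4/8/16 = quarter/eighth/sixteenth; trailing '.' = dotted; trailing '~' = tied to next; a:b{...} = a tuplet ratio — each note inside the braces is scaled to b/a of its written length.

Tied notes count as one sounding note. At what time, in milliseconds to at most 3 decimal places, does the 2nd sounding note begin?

note 2 onset = 3b = 1636.364ms

1. 0.0ms @ 0 + 1636.364ms (3)
2. 1636.364ms @ 3 + 327.273ms (3/5)
3. 1963.636ms @ 18/5 + 327.273ms (3/5)
4. 2290.909ms @ 21/5 + 654.545ms (6/5)
5. 2945.455ms @ 27/5 + 327.273ms (3/5)
6. 3272.727ms @ 6 + 818.182ms (3/2)
7. 4090.909ms @ 15/2 + 818.182ms (3/2)
8. 4909.091ms @ 9 + 818.182ms (3/2)
9. 5727.273ms @ 21/2 + 409.091ms (3/4)
10. 6136.364ms @ 45/4 + 409.091ms (3/4)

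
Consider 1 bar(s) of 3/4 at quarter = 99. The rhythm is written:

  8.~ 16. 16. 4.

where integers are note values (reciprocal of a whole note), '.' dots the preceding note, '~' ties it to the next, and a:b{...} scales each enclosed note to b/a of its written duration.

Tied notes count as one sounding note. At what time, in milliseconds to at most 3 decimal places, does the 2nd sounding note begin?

note 2 onset = 9/8b = 681.818ms

1. 0.0ms @ 0 + 681.818ms (9/8)
2. 681.818ms @ 9/8 + 227.273ms (3/8)
3. 909.091ms @ 3/2 + 909.091ms (3/2)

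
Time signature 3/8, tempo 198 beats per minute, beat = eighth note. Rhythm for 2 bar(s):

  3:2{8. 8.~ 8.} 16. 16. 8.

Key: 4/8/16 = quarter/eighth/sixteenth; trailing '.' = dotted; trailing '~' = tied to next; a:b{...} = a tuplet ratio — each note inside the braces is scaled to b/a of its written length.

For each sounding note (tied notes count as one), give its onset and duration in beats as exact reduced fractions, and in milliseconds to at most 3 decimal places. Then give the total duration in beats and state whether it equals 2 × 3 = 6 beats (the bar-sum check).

1) 0.0ms=0b +303.03ms=1b
2) 303.03ms=1b +606.061ms=2b
3) 909.091ms=3b +227.273ms=3/4b
4) 1136.364ms=15/4b +227.273ms=3/4b
5) 1363.636ms=9/2b +454.545ms=3/2b
Σ=6b of 6 (198bpm 3/8) — PASS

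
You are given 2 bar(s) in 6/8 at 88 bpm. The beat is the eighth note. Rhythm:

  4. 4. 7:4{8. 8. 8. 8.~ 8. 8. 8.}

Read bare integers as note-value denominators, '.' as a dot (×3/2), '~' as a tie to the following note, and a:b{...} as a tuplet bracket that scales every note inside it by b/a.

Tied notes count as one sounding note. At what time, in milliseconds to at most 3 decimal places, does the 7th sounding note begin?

1. 0.0ms @ 0 + 2045.455ms (3)
2. 2045.455ms @ 3 + 2045.455ms (3)
3. 4090.909ms @ 6 + 584.416ms (6/7)
4. 4675.325ms @ 48/7 + 584.416ms (6/7)
5. 5259.74ms @ 54/7 + 584.416ms (6/7)
6. 5844.156ms @ 60/7 + 1168.831ms (12/7)
7. 7012.987ms @ 72/7 + 584.416ms (6/7)
8. 7597.403ms @ 78/7 + 584.416ms (6/7)

note 7 onset = 72/7b = 7012.987ms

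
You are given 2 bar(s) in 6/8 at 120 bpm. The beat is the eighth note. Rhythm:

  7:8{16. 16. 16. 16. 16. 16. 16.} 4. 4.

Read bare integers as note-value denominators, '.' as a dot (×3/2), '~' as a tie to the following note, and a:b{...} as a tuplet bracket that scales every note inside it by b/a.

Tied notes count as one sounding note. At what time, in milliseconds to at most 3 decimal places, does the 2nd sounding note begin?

1. 0.0ms @ 0 + 428.571ms (6/7)
2. 428.571ms @ 6/7 + 428.571ms (6/7)
3. 857.143ms @ 12/7 + 428.571ms (6/7)
4. 1285.714ms @ 18/7 + 428.571ms (6/7)
5. 1714.286ms @ 24/7 + 428.571ms (6/7)
6. 2142.857ms @ 30/7 + 428.571ms (6/7)
7. 2571.429ms @ 36/7 + 428.571ms (6/7)
8. 3000.0ms @ 6 + 1500.0ms (3)
9. 4500.0ms @ 9 + 1500.0ms (3)

note 2 onset = 6/7b = 428.571ms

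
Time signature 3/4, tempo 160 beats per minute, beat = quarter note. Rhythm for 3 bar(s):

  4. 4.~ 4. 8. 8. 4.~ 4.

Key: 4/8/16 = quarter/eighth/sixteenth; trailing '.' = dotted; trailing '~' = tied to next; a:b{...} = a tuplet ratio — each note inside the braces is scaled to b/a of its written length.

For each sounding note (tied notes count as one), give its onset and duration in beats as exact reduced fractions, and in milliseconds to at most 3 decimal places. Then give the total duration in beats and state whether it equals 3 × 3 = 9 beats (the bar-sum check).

1) 0.0ms=0b +562.5ms=3/2b
2) 562.5ms=3/2b +1125.0ms=3b
3) 1687.5ms=9/2b +281.25ms=3/4b
4) 1968.75ms=21/4b +281.25ms=3/4b
5) 2250.0ms=6b +1125.0ms=3b
Σ=9b of 9 (160bpm 3/4) — PASS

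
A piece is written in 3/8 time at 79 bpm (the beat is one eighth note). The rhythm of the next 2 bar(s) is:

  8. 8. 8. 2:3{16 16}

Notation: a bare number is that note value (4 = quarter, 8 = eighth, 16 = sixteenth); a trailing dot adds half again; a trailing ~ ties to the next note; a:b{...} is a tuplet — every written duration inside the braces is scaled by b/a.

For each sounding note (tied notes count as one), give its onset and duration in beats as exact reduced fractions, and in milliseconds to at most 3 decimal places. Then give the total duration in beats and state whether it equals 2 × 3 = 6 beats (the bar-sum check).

1) 0.0ms=0b +1139.241ms=3/2b
2) 1139.241ms=3/2b +1139.241ms=3/2b
3) 2278.481ms=3b +1139.241ms=3/2b
4) 3417.722ms=9/2b +569.62ms=3/4b
5) 3987.342ms=21/4b +569.62ms=3/4b
Σ=6b of 6 (79bpm 3/8) — PASS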